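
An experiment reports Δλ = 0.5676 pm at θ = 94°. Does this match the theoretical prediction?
No, inconsistent

Calculate the expected shift for θ = 94°:

Δλ_expected = λ_C(1 - cos(94°))
Δλ_expected = 2.4263 × (1 - cos(94°))
Δλ_expected = 2.4263 × 1.0698
Δλ_expected = 2.5956 pm

Given shift: 0.5676 pm
Expected shift: 2.5956 pm
Difference: 2.0279 pm

The values do not match. The given shift corresponds to θ ≈ 40.0°, not 94°.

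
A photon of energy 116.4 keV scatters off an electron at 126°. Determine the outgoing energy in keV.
85.4826 keV

First convert energy to wavelength:
λ = hc/E, with hc ≈ 1239.842 keV·pm (i.e. 1239.842 eV·nm)

For E = 116.4 keV = 116400 eV:
λ = 1239.842 keV·pm / 116.4 keV
λ = 10.6516 pm

Calculate the Compton shift:
Δλ = λ_C(1 - cos(126°)) = 2.4263 × 1.5878
Δλ = 3.8525 pm

Final wavelength:
λ' = 10.6516 + 3.8525 = 14.5040 pm

Final energy:
E' = hc/λ' = 1239.842 / 14.5040 = 85.4826 keV

(Intermediate values are shown rounded; full precision is carried through to the final answer.)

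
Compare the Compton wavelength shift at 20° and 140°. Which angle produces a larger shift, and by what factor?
140° produces the larger shift by a factor of 29.284

Calculate both shifts using Δλ = λ_C(1 - cos θ):

For θ₁ = 20°:
Δλ₁ = 2.4263 × (1 - cos(20°))
Δλ₁ = 2.4263 × 0.0603
Δλ₁ = 0.1463 pm

For θ₂ = 140°:
Δλ₂ = 2.4263 × (1 - cos(140°))
Δλ₂ = 2.4263 × 1.7660
Δλ₂ = 4.2850 pm

The 140° angle produces the larger shift.
Ratio: 4.2850/0.1463 = 29.284

(Intermediate values are shown rounded; full precision is carried through to the final answer.)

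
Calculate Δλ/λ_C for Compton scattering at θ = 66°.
0.5933 λ_C

The Compton shift formula is:
Δλ = λ_C(1 - cos θ)

Dividing both sides by λ_C:
Δλ/λ_C = 1 - cos θ

For θ = 66°:
Δλ/λ_C = 1 - cos(66°)
Δλ/λ_C = 1 - 0.4067
Δλ/λ_C = 0.5933

This means the shift is 0.5933 × λ_C = 1.4394 pm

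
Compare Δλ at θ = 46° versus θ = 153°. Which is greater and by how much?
153° produces the larger shift by a factor of 6.193

Calculate both shifts using Δλ = λ_C(1 - cos θ):

For θ₁ = 46°:
Δλ₁ = 2.4263 × (1 - cos(46°))
Δλ₁ = 2.4263 × 0.3053
Δλ₁ = 0.7409 pm

For θ₂ = 153°:
Δλ₂ = 2.4263 × (1 - cos(153°))
Δλ₂ = 2.4263 × 1.8910
Δλ₂ = 4.5882 pm

The 153° angle produces the larger shift.
Ratio: 4.5882/0.7409 = 6.193

(Intermediate values are shown rounded; full precision is carried through to the final answer.)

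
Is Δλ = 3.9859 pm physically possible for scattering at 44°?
No, inconsistent

Calculate the expected shift for θ = 44°:

Δλ_expected = λ_C(1 - cos(44°))
Δλ_expected = 2.4263 × (1 - cos(44°))
Δλ_expected = 2.4263 × 0.2807
Δλ_expected = 0.6810 pm

Given shift: 3.9859 pm
Expected shift: 0.6810 pm
Difference: 3.3049 pm

The values do not match. The given shift corresponds to θ ≈ 130.0°, not 44°.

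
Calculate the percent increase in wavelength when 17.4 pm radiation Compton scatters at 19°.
0.7597%

Calculate the Compton shift:
Δλ = λ_C(1 - cos(19°))
Δλ = 2.4263 × (1 - cos(19°))
Δλ = 2.4263 × 0.0545
Δλ = 0.1322 pm

Percentage change:
(Δλ/λ₀) × 100 = (0.1322/17.4) × 100
= 0.7597%

(Intermediate values are shown rounded; full precision is carried through to the final answer.)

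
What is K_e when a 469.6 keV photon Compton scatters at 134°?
285.9735 keV

By energy conservation: K_e = E_initial - E_final

First find the scattered photon energy:
Initial wavelength: λ = hc/E = 2.6402 pm
Compton shift: Δλ = λ_C(1 - cos(134°)) = 4.1118 pm
Final wavelength: λ' = 2.6402 + 4.1118 = 6.7520 pm
Final photon energy: E' = hc/λ' = 183.6265 keV

Electron kinetic energy:
K_e = E - E' = 469.6000 - 183.6265 = 285.9735 keV

(Intermediate values are shown rounded; full precision is carried through to the final answer.)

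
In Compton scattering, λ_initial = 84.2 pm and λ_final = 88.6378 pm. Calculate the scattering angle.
146.00°

First find the wavelength shift:
Δλ = λ' - λ = 88.6378 - 84.2 = 4.4378 pm

Using Δλ = λ_C(1 - cos θ), with λ_C = h/(m_e·c) ≈ 2.42631024 pm:
cos θ = 1 - Δλ/λ_C
cos θ = 1 - 4.4378/2.42631024
cos θ = -0.829032

θ = arccos(-0.829032)
θ = 146.00°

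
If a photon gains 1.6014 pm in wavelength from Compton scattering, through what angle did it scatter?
70.12°

From the Compton formula Δλ = λ_C(1 - cos θ), we can solve for θ:

cos θ = 1 - Δλ/λ_C

Given:
- Δλ = 1.6014 pm
- λ_C = h/(m_e·c) ≈ 2.42631024 pm

cos θ = 1 - 1.6014/2.42631024
cos θ = 1 - 0.660015
cos θ = 0.339985

θ = arccos(0.339985)
θ = 70.12°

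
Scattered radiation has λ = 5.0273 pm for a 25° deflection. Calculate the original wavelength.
4.8000 pm

From λ' = λ + Δλ, we have λ = λ' - Δλ

First calculate the Compton shift:
Δλ = λ_C(1 - cos θ)
Δλ = 2.4263 × (1 - cos(25°))
Δλ = 2.4263 × 0.0937
Δλ = 0.2273 pm

Initial wavelength:
λ = λ' - Δλ
λ = 5.0273 - 0.2273
λ = 4.8000 pm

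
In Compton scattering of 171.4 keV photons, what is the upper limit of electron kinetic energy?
68.8170 keV

Maximum energy transfer occurs at θ = 180° (backscattering).

Initial photon: E₀ = 171.4 keV → λ₀ = 7.2336 pm

Maximum Compton shift (at 180°):
Δλ_max = 2λ_C = 2 × 2.4263 = 4.8526 pm

Final wavelength:
λ' = 7.2336 + 4.8526 = 12.0862 pm

Minimum photon energy (maximum energy to electron):
E'_min = hc/λ' = 102.5830 keV

Maximum electron kinetic energy:
K_max = E₀ - E'_min = 171.4000 - 102.5830 = 68.8170 keV

(Intermediate values are shown rounded; full precision is carried through to the final answer.)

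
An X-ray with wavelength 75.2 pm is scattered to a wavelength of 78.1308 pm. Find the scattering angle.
102.00°

First find the wavelength shift:
Δλ = λ' - λ = 78.1308 - 75.2 = 2.9308 pm

Using Δλ = λ_C(1 - cos θ), with λ_C = h/(m_e·c) ≈ 2.42631024 pm:
cos θ = 1 - Δλ/λ_C
cos θ = 1 - 2.9308/2.42631024
cos θ = -0.207925

θ = arccos(-0.207925)
θ = 102.00°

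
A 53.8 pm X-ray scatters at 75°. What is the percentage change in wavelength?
3.3426%

Calculate the Compton shift:
Δλ = λ_C(1 - cos(75°))
Δλ = 2.4263 × (1 - cos(75°))
Δλ = 2.4263 × 0.7412
Δλ = 1.7983 pm

Percentage change:
(Δλ/λ₀) × 100 = (1.7983/53.8) × 100
= 3.3426%

(Intermediate values are shown rounded; full precision is carried through to the final answer.)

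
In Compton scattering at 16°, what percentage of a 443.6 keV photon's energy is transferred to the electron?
0.0325 (or 3.25%)

Calculate initial and final photon energies:

Initial: E₀ = 443.6 keV → λ₀ = 2.7950 pm
Compton shift: Δλ = 0.0940 pm
Final wavelength: λ' = 2.8889 pm
Final energy: E' = 429.1676 keV

Fractional energy loss:
(E₀ - E')/E₀ = (443.6000 - 429.1676)/443.6000
= 14.4324/443.6000
= 0.0325
= 3.25%

(Intermediate values are shown rounded; full precision is carried through to the final answer.)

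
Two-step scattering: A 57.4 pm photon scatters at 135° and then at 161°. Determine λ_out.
66.2624 pm

Apply Compton shift twice:

First scattering at θ₁ = 135°:
Δλ₁ = λ_C(1 - cos(135°))
Δλ₁ = 2.4263 × 1.7071
Δλ₁ = 4.1420 pm

After first scattering:
λ₁ = 57.4 + 4.1420 = 61.5420 pm

Second scattering at θ₂ = 161°:
Δλ₂ = λ_C(1 - cos(161°))
Δλ₂ = 2.4263 × 1.9455
Δλ₂ = 4.7204 pm

Final wavelength:
λ₂ = 61.5420 + 4.7204 = 66.2624 pm

Total shift: Δλ_total = 4.1420 + 4.7204 = 8.8624 pm

(Intermediate values are shown rounded; full precision is carried through to the final answer.)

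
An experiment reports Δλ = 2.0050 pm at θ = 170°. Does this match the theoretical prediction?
No, inconsistent

Calculate the expected shift for θ = 170°:

Δλ_expected = λ_C(1 - cos(170°))
Δλ_expected = 2.4263 × (1 - cos(170°))
Δλ_expected = 2.4263 × 1.9848
Δλ_expected = 4.8158 pm

Given shift: 2.0050 pm
Expected shift: 4.8158 pm
Difference: 2.8108 pm

The values do not match. The given shift corresponds to θ ≈ 80.0°, not 170°.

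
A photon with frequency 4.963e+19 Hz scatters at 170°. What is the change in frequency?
2.202e+19 Hz (decrease)

Convert frequency to wavelength (c = 299792458 m/s):
λ₀ = c/f₀ = 299792458/4.963e+19 = 6.0405492e-12 m = 6.0405 pm

Calculate Compton shift:
Δλ = λ_C(1 - cos(170°)) = 4.8158 pm

Final wavelength:
λ' = λ₀ + Δλ = 6.0405 + 4.8158 = 10.8563 pm

Final frequency:
f' = c/λ' = 299792458/1.0856309e-11 = 2.7614585e+19 Hz

Frequency shift (decrease):
Δf = f₀ - f' = 4.963e+19 - 2.7614585e+19 = 2.202e+19 Hz

(Intermediate values are shown rounded; full precision is carried through to the final answer.)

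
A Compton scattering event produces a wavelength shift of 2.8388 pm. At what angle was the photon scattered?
99.79°

From the Compton formula Δλ = λ_C(1 - cos θ), we can solve for θ:

cos θ = 1 - Δλ/λ_C

Given:
- Δλ = 2.8388 pm
- λ_C = h/(m_e·c) ≈ 2.42631024 pm

cos θ = 1 - 2.8388/2.42631024
cos θ = 1 - 1.170007
cos θ = -0.170007

θ = arccos(-0.170007)
θ = 99.79°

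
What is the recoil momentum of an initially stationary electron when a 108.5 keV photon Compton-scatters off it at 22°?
2.1977e-23 kg·m/s

The electron is initially at rest, so by conservation of momentum:
p⃗_e = p⃗₀ − p⃗'  (incident photon momentum minus scattered photon momentum)

Photon momentum magnitudes (p = h/λ = E/c):
λ₀ = hc/E₀ = 11.4271 pm → p₀ = h/λ₀ = 5.7986e-23 kg·m/s
Δλ = λ_C(1 − cos 22°) = 0.1767 pm
λ' = 11.6038 pm → p' = h/λ' = 5.7103e-23 kg·m/s

The scattered photon makes angle θ = 22° with the incident direction, so by the law of cosines:
|p⃗_e|² = p₀² + p'² − 2p₀p'cos θ
|p⃗_e|² = (5.7986e-23)² + (5.7103e-23)² − 2·5.7986e-23·5.7103e-23·cos(22°)
|p⃗_e| = 2.1977e-23 kg·m/s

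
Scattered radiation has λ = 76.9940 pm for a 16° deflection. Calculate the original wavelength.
76.9000 pm

From λ' = λ + Δλ, we have λ = λ' - Δλ

First calculate the Compton shift:
Δλ = λ_C(1 - cos θ)
Δλ = 2.4263 × (1 - cos(16°))
Δλ = 2.4263 × 0.0387
Δλ = 0.0940 pm

Initial wavelength:
λ = λ' - Δλ
λ = 76.9940 - 0.0940
λ = 76.9000 pm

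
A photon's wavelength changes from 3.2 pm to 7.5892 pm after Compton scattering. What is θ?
144.00°

First find the wavelength shift:
Δλ = λ' - λ = 7.5892 - 3.2 = 4.3892 pm

Using Δλ = λ_C(1 - cos θ), with λ_C = h/(m_e·c) ≈ 2.42631024 pm:
cos θ = 1 - Δλ/λ_C
cos θ = 1 - 4.3892/2.42631024
cos θ = -0.809002

θ = arccos(-0.809002)
θ = 144.00°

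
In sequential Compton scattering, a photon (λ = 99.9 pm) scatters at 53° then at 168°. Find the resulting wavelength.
105.6657 pm

Apply Compton shift twice:

First scattering at θ₁ = 53°:
Δλ₁ = λ_C(1 - cos(53°))
Δλ₁ = 2.4263 × 0.3982
Δλ₁ = 0.9661 pm

After first scattering:
λ₁ = 99.9 + 0.9661 = 100.8661 pm

Second scattering at θ₂ = 168°:
Δλ₂ = λ_C(1 - cos(168°))
Δλ₂ = 2.4263 × 1.9781
Δλ₂ = 4.7996 pm

Final wavelength:
λ₂ = 100.8661 + 4.7996 = 105.6657 pm

Total shift: Δλ_total = 0.9661 + 4.7996 = 5.7657 pm

(Intermediate values are shown rounded; full precision is carried through to the final answer.)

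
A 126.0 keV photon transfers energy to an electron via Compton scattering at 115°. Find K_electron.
32.7208 keV

By energy conservation: K_e = E_initial - E_final

First find the scattered photon energy:
Initial wavelength: λ = hc/E = 9.8400 pm
Compton shift: Δλ = λ_C(1 - cos(115°)) = 3.4517 pm
Final wavelength: λ' = 9.8400 + 3.4517 = 13.2917 pm
Final photon energy: E' = hc/λ' = 93.2792 keV

Electron kinetic energy:
K_e = E - E' = 126.0000 - 93.2792 = 32.7208 keV

(Intermediate values are shown rounded; full precision is carried through to the final answer.)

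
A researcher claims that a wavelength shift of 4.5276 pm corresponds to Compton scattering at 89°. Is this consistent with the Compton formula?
No, inconsistent

Calculate the expected shift for θ = 89°:

Δλ_expected = λ_C(1 - cos(89°))
Δλ_expected = 2.4263 × (1 - cos(89°))
Δλ_expected = 2.4263 × 0.9825
Δλ_expected = 2.3840 pm

Given shift: 4.5276 pm
Expected shift: 2.3840 pm
Difference: 2.1436 pm

The values do not match. The given shift corresponds to θ ≈ 150.0°, not 89°.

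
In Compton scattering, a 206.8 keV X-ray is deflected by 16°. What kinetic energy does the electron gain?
3.1920 keV

By energy conservation: K_e = E_initial - E_final

First find the scattered photon energy:
Initial wavelength: λ = hc/E = 5.9954 pm
Compton shift: Δλ = λ_C(1 - cos(16°)) = 0.0940 pm
Final wavelength: λ' = 5.9954 + 0.0940 = 6.0894 pm
Final photon energy: E' = hc/λ' = 203.6080 keV

Electron kinetic energy:
K_e = E - E' = 206.8000 - 203.6080 = 3.1920 keV

(Intermediate values are shown rounded; full precision is carried through to the final answer.)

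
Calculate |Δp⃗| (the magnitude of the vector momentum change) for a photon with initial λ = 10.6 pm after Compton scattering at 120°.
9.4771e-23 kg·m/s

Photon momentum magnitude is p = h/λ.

Initial momentum:
p₀ = h/λ = 6.6261e-34/1.0600e-11 = 6.2510e-23 kg·m/s

After scattering:
λ' = λ + Δλ = 10.6 + 3.6395 = 14.2395 pm
p' = h/λ' = 6.6261e-34/1.4239e-11 = 4.6533e-23 kg·m/s

Momentum is a vector; the scattered photon's direction makes angle θ = 120° with the incident direction. The magnitude of the vector change Δp⃗ = p⃗₀ − p⃗' is found from the law of cosines:
|Δp⃗|² = p₀² + p'² − 2p₀p'cos θ
|Δp⃗|² = (6.2510e-23)² + (4.6533e-23)² − 2·6.2510e-23·4.6533e-23·cos(120°)
|Δp⃗| = 9.4771e-23 kg·m/s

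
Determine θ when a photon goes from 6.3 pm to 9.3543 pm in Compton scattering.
105.00°

First find the wavelength shift:
Δλ = λ' - λ = 9.3543 - 6.3 = 3.0543 pm

Using Δλ = λ_C(1 - cos θ), with λ_C = h/(m_e·c) ≈ 2.42631024 pm:
cos θ = 1 - Δλ/λ_C
cos θ = 1 - 3.0543/2.42631024
cos θ = -0.258825

θ = arccos(-0.258825)
θ = 105.00°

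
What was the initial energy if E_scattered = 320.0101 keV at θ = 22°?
335.3000 keV

Convert final energy to wavelength (hc ≈ 1239.842 keV·pm):
λ' = hc/E' = 1239.842 / 320.0101 = 3.8744 pm

Calculate the Compton shift:
Δλ = λ_C(1 - cos(22°))
Δλ = 2.4263 × (1 - cos(22°))
Δλ = 0.1767 pm

Initial wavelength:
λ = λ' - Δλ = 3.8744 - 0.1767 = 3.6977 pm

Initial energy:
E = hc/λ = 1239.842 / 3.6977 = 335.3000 keV

(Intermediate values are shown rounded; full precision is carried through to the final answer.)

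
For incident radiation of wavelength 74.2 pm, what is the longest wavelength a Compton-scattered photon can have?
79.0526 pm (at θ = 180°)

The Compton shift is Δλ = λ_C(1 − cos θ).

Since cos θ ranges from −1 to 1, the factor (1 − cos θ) ranges from 0 to 2; the maximum shift occurs at θ = 180° (backscattering):
Δλ_max = 2λ_C = 2 × 2.4263 pm = 4.8526 pm

Maximum scattered wavelength:
λ'_max = λ₀ + Δλ_max = 74.2 + 4.8526 = 79.0526 pm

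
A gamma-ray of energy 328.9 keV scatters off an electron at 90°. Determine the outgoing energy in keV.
200.1045 keV

First convert energy to wavelength:
λ = hc/E, with hc ≈ 1239.842 keV·pm (i.e. 1239.842 eV·nm)

For E = 328.9 keV = 328900 eV:
λ = 1239.842 keV·pm / 328.9 keV
λ = 3.7697 pm

Calculate the Compton shift:
Δλ = λ_C(1 - cos(90°)) = 2.4263 × 1.0000
Δλ = 2.4263 pm

Final wavelength:
λ' = 3.7697 + 2.4263 = 6.1960 pm

Final energy:
E' = hc/λ' = 1239.842 / 6.1960 = 200.1045 keV

(Intermediate values are shown rounded; full precision is carried through to the final answer.)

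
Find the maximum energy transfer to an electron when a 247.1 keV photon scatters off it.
121.4852 keV

Maximum energy transfer occurs at θ = 180° (backscattering).

Initial photon: E₀ = 247.1 keV → λ₀ = 5.0176 pm

Maximum Compton shift (at 180°):
Δλ_max = 2λ_C = 2 × 2.4263 = 4.8526 pm

Final wavelength:
λ' = 5.0176 + 4.8526 = 9.8702 pm

Minimum photon energy (maximum energy to electron):
E'_min = hc/λ' = 125.6148 keV

Maximum electron kinetic energy:
K_max = E₀ - E'_min = 247.1000 - 125.6148 = 121.4852 keV

(Intermediate values are shown rounded; full precision is carried through to the final answer.)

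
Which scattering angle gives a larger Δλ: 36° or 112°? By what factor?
112° produces the larger shift by a factor of 7.198

Calculate both shifts using Δλ = λ_C(1 - cos θ):

For θ₁ = 36°:
Δλ₁ = 2.4263 × (1 - cos(36°))
Δλ₁ = 2.4263 × 0.1910
Δλ₁ = 0.4634 pm

For θ₂ = 112°:
Δλ₂ = 2.4263 × (1 - cos(112°))
Δλ₂ = 2.4263 × 1.3746
Δλ₂ = 3.3352 pm

The 112° angle produces the larger shift.
Ratio: 3.3352/0.4634 = 7.198

(Intermediate values are shown rounded; full precision is carried through to the final answer.)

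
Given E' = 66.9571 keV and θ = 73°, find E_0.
73.8000 keV

Convert final energy to wavelength (hc ≈ 1239.842 keV·pm):
λ' = hc/E' = 1239.842 / 66.9571 = 18.5170 pm

Calculate the Compton shift:
Δλ = λ_C(1 - cos(73°))
Δλ = 2.4263 × (1 - cos(73°))
Δλ = 1.7169 pm

Initial wavelength:
λ = λ' - Δλ = 18.5170 - 1.7169 = 16.8000 pm

Initial energy:
E = hc/λ = 1239.842 / 16.8000 = 73.8000 keV

(Intermediate values are shown rounded; full precision is carried through to the final answer.)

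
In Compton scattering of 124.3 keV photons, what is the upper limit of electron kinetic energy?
40.6807 keV

Maximum energy transfer occurs at θ = 180° (backscattering).

Initial photon: E₀ = 124.3 keV → λ₀ = 9.9746 pm

Maximum Compton shift (at 180°):
Δλ_max = 2λ_C = 2 × 2.4263 = 4.8526 pm

Final wavelength:
λ' = 9.9746 + 4.8526 = 14.8272 pm

Minimum photon energy (maximum energy to electron):
E'_min = hc/λ' = 83.6193 keV

Maximum electron kinetic energy:
K_max = E₀ - E'_min = 124.3000 - 83.6193 = 40.6807 keV

(Intermediate values are shown rounded; full precision is carried through to the final answer.)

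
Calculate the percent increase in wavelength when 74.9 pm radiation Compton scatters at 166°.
6.3826%

Calculate the Compton shift:
Δλ = λ_C(1 - cos(166°))
Δλ = 2.4263 × (1 - cos(166°))
Δλ = 2.4263 × 1.9703
Δλ = 4.7805 pm

Percentage change:
(Δλ/λ₀) × 100 = (4.7805/74.9) × 100
= 6.3826%

(Intermediate values are shown rounded; full precision is carried through to the final answer.)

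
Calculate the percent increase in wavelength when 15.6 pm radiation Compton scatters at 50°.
5.5558%

Calculate the Compton shift:
Δλ = λ_C(1 - cos(50°))
Δλ = 2.4263 × (1 - cos(50°))
Δλ = 2.4263 × 0.3572
Δλ = 0.8667 pm

Percentage change:
(Δλ/λ₀) × 100 = (0.8667/15.6) × 100
= 5.5558%

(Intermediate values are shown rounded; full precision is carried through to the final answer.)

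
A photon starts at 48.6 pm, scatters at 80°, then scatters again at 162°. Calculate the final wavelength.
55.3389 pm

Apply Compton shift twice:

First scattering at θ₁ = 80°:
Δλ₁ = λ_C(1 - cos(80°))
Δλ₁ = 2.4263 × 0.8264
Δλ₁ = 2.0050 pm

After first scattering:
λ₁ = 48.6 + 2.0050 = 50.6050 pm

Second scattering at θ₂ = 162°:
Δλ₂ = λ_C(1 - cos(162°))
Δλ₂ = 2.4263 × 1.9511
Δλ₂ = 4.7339 pm

Final wavelength:
λ₂ = 50.6050 + 4.7339 = 55.3389 pm

Total shift: Δλ_total = 2.0050 + 4.7339 = 6.7389 pm

(Intermediate values are shown rounded; full precision is carried through to the final answer.)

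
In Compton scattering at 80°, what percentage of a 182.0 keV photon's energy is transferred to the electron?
0.2274 (or 22.74%)

Calculate initial and final photon energies:

Initial: E₀ = 182.0 keV → λ₀ = 6.8123 pm
Compton shift: Δλ = 2.0050 pm
Final wavelength: λ' = 8.8173 pm
Final energy: E' = 140.6146 keV

Fractional energy loss:
(E₀ - E')/E₀ = (182.0000 - 140.6146)/182.0000
= 41.3854/182.0000
= 0.2274
= 22.74%

(Intermediate values are shown rounded; full precision is carried through to the final answer.)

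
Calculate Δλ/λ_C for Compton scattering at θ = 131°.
1.6561 λ_C

The Compton shift formula is:
Δλ = λ_C(1 - cos θ)

Dividing both sides by λ_C:
Δλ/λ_C = 1 - cos θ

For θ = 131°:
Δλ/λ_C = 1 - cos(131°)
Δλ/λ_C = 1 - -0.6561
Δλ/λ_C = 1.6561

This means the shift is 1.6561 × λ_C = 4.0181 pm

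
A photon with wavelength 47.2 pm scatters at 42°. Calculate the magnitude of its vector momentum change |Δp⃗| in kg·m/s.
9.9976e-24 kg·m/s

Photon momentum magnitude is p = h/λ.

Initial momentum:
p₀ = h/λ = 6.6261e-34/4.7200e-11 = 1.4038e-23 kg·m/s

After scattering:
λ' = λ + Δλ = 47.2 + 0.6232 = 47.8232 pm
p' = h/λ' = 6.6261e-34/4.7823e-11 = 1.3855e-23 kg·m/s

Momentum is a vector; the scattered photon's direction makes angle θ = 42° with the incident direction. The magnitude of the vector change Δp⃗ = p⃗₀ − p⃗' is found from the law of cosines:
|Δp⃗|² = p₀² + p'² − 2p₀p'cos θ
|Δp⃗|² = (1.4038e-23)² + (1.3855e-23)² − 2·1.4038e-23·1.3855e-23·cos(42°)
|Δp⃗| = 9.9976e-24 kg·m/s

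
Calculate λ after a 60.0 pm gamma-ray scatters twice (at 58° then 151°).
65.6890 pm

Apply Compton shift twice:

First scattering at θ₁ = 58°:
Δλ₁ = λ_C(1 - cos(58°))
Δλ₁ = 2.4263 × 0.4701
Δλ₁ = 1.1406 pm

After first scattering:
λ₁ = 60.0 + 1.1406 = 61.1406 pm

Second scattering at θ₂ = 151°:
Δλ₂ = λ_C(1 - cos(151°))
Δλ₂ = 2.4263 × 1.8746
Δλ₂ = 4.5484 pm

Final wavelength:
λ₂ = 61.1406 + 4.5484 = 65.6890 pm

Total shift: Δλ_total = 1.1406 + 4.5484 = 5.6890 pm

(Intermediate values are shown rounded; full precision is carried through to the final answer.)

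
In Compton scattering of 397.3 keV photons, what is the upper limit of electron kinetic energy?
241.8006 keV

Maximum energy transfer occurs at θ = 180° (backscattering).

Initial photon: E₀ = 397.3 keV → λ₀ = 3.1207 pm

Maximum Compton shift (at 180°):
Δλ_max = 2λ_C = 2 × 2.4263 = 4.8526 pm

Final wavelength:
λ' = 3.1207 + 4.8526 = 7.9733 pm

Minimum photon energy (maximum energy to electron):
E'_min = hc/λ' = 155.4994 keV

Maximum electron kinetic energy:
K_max = E₀ - E'_min = 397.3000 - 155.4994 = 241.8006 keV

(Intermediate values are shown rounded; full precision is carried through to the final answer.)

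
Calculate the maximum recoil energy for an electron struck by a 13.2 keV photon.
0.6485 keV

Maximum energy transfer occurs at θ = 180° (backscattering).

Initial photon: E₀ = 13.2 keV → λ₀ = 93.9274 pm

Maximum Compton shift (at 180°):
Δλ_max = 2λ_C = 2 × 2.4263 = 4.8526 pm

Final wavelength:
λ' = 93.9274 + 4.8526 = 98.7800 pm

Minimum photon energy (maximum energy to electron):
E'_min = hc/λ' = 12.5515 keV

Maximum electron kinetic energy:
K_max = E₀ - E'_min = 13.2000 - 12.5515 = 0.6485 keV

(Intermediate values are shown rounded; full precision is carried through to the final answer.)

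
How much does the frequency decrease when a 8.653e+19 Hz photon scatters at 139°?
4.771e+19 Hz (decrease)

Convert frequency to wavelength (c = 299792458 m/s):
λ₀ = c/f₀ = 299792458/8.653e+19 = 3.4646072e-12 m = 3.4646 pm

Calculate Compton shift:
Δλ = λ_C(1 - cos(139°)) = 4.2575 pm

Final wavelength:
λ' = λ₀ + Δλ = 3.4646 + 4.2575 = 7.7221 pm

Final frequency:
f' = c/λ' = 299792458/7.7220770e-12 = 3.8822775e+19 Hz

Frequency shift (decrease):
Δf = f₀ - f' = 8.653e+19 - 3.8822775e+19 = 4.771e+19 Hz

(Intermediate values are shown rounded; full precision is carried through to the final answer.)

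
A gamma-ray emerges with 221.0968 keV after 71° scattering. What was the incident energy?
312.1999 keV

Convert final energy to wavelength (hc ≈ 1239.842 keV·pm):
λ' = hc/E' = 1239.842 / 221.0968 = 5.6077 pm

Calculate the Compton shift:
Δλ = λ_C(1 - cos(71°))
Δλ = 2.4263 × (1 - cos(71°))
Δλ = 1.6364 pm

Initial wavelength:
λ = λ' - Δλ = 5.6077 - 1.6364 = 3.9713 pm

Initial energy:
E = hc/λ = 1239.842 / 3.9713 = 312.1999 keV

(Intermediate values are shown rounded; full precision is carried through to the final answer.)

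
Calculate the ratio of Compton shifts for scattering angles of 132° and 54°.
132° produces the larger shift by a factor of 4.049

Calculate both shifts using Δλ = λ_C(1 - cos θ):

For θ₁ = 54°:
Δλ₁ = 2.4263 × (1 - cos(54°))
Δλ₁ = 2.4263 × 0.4122
Δλ₁ = 1.0002 pm

For θ₂ = 132°:
Δλ₂ = 2.4263 × (1 - cos(132°))
Δλ₂ = 2.4263 × 1.6691
Δλ₂ = 4.0498 pm

The 132° angle produces the larger shift.
Ratio: 4.0498/1.0002 = 4.049

(Intermediate values are shown rounded; full precision is carried through to the final answer.)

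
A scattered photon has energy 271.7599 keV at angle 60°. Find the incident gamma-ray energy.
370.1999 keV

Convert final energy to wavelength (hc ≈ 1239.842 keV·pm):
λ' = hc/E' = 1239.842 / 271.7599 = 4.5623 pm

Calculate the Compton shift:
Δλ = λ_C(1 - cos(60°))
Δλ = 2.4263 × (1 - cos(60°))
Δλ = 1.2132 pm

Initial wavelength:
λ = λ' - Δλ = 4.5623 - 1.2132 = 3.3491 pm

Initial energy:
E = hc/λ = 1239.842 / 3.3491 = 370.1999 keV

(Intermediate values are shown rounded; full precision is carried through to the final answer.)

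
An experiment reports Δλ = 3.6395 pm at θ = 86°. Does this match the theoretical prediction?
No, inconsistent

Calculate the expected shift for θ = 86°:

Δλ_expected = λ_C(1 - cos(86°))
Δλ_expected = 2.4263 × (1 - cos(86°))
Δλ_expected = 2.4263 × 0.9302
Δλ_expected = 2.2571 pm

Given shift: 3.6395 pm
Expected shift: 2.2571 pm
Difference: 1.3824 pm

The values do not match. The given shift corresponds to θ ≈ 120.0°, not 86°.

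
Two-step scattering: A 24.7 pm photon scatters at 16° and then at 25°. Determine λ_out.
25.0213 pm

Apply Compton shift twice:

First scattering at θ₁ = 16°:
Δλ₁ = λ_C(1 - cos(16°))
Δλ₁ = 2.4263 × 0.0387
Δλ₁ = 0.0940 pm

After first scattering:
λ₁ = 24.7 + 0.0940 = 24.7940 pm

Second scattering at θ₂ = 25°:
Δλ₂ = λ_C(1 - cos(25°))
Δλ₂ = 2.4263 × 0.0937
Δλ₂ = 0.2273 pm

Final wavelength:
λ₂ = 24.7940 + 0.2273 = 25.0213 pm

Total shift: Δλ_total = 0.0940 + 0.2273 = 0.3213 pm

(Intermediate values are shown rounded; full precision is carried through to the final answer.)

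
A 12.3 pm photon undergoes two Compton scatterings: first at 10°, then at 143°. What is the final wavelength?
16.7009 pm

Apply Compton shift twice:

First scattering at θ₁ = 10°:
Δλ₁ = λ_C(1 - cos(10°))
Δλ₁ = 2.4263 × 0.0152
Δλ₁ = 0.0369 pm

After first scattering:
λ₁ = 12.3 + 0.0369 = 12.3369 pm

Second scattering at θ₂ = 143°:
Δλ₂ = λ_C(1 - cos(143°))
Δλ₂ = 2.4263 × 1.7986
Δλ₂ = 4.3640 pm

Final wavelength:
λ₂ = 12.3369 + 4.3640 = 16.7009 pm

Total shift: Δλ_total = 0.0369 + 4.3640 = 4.4009 pm

(Intermediate values are shown rounded; full precision is carried through to the final answer.)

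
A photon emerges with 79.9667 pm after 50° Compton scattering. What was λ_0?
79.1000 pm

From λ' = λ + Δλ, we have λ = λ' - Δλ

First calculate the Compton shift:
Δλ = λ_C(1 - cos θ)
Δλ = 2.4263 × (1 - cos(50°))
Δλ = 2.4263 × 0.3572
Δλ = 0.8667 pm

Initial wavelength:
λ = λ' - Δλ
λ = 79.9667 - 0.8667
λ = 79.1000 pm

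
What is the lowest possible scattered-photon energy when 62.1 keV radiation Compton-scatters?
49.9576 keV (at θ = 180°)

The scattered photon has minimum energy when its wavelength is maximum, i.e., when the Compton shift Δλ = λ_C(1 − cos θ) is maximum. This occurs at θ = 180° (backscattering), giving Δλ_max = 2λ_C = 4.8526 pm.

Initial wavelength: λ₀ = hc/E₀ = 19.9652 pm
Maximum final wavelength: λ'_max = λ₀ + 2λ_C = 19.9652 + 4.8526 = 24.8179 pm
Minimum final energy: E'_min = hc/λ'_max = 49.9576 keV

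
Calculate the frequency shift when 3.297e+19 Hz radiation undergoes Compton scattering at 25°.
8.042e+17 Hz (decrease)

Convert frequency to wavelength (c = 299792458 m/s):
λ₀ = c/f₀ = 299792458/3.297e+19 = 9.0928862e-12 m = 9.0929 pm

Calculate Compton shift:
Δλ = λ_C(1 - cos(25°)) = 0.2273 pm

Final wavelength:
λ' = λ₀ + Δλ = 9.0929 + 0.2273 = 9.3202 pm

Final frequency:
f' = c/λ' = 299792458/9.3202126e-12 = 3.2165839e+19 Hz

Frequency shift (decrease):
Δf = f₀ - f' = 3.297e+19 - 3.2165839e+19 = 8.042e+17 Hz

(Intermediate values are shown rounded; full precision is carried through to the final answer.)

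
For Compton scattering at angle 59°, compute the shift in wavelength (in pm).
1.1767 pm

Using the Compton scattering formula:
Δλ = λ_C(1 - cos θ)

where λ_C = h/(m_e·c) ≈ 2.4263 pm is the Compton wavelength of an electron.

For θ = 59°:
cos(59°) = 0.5150
1 - cos(59°) = 0.4850

Δλ = 2.4263 × 0.4850
Δλ = 1.1767 pm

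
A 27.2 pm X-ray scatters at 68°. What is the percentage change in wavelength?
5.5787%

Calculate the Compton shift:
Δλ = λ_C(1 - cos(68°))
Δλ = 2.4263 × (1 - cos(68°))
Δλ = 2.4263 × 0.6254
Δλ = 1.5174 pm

Percentage change:
(Δλ/λ₀) × 100 = (1.5174/27.2) × 100
= 5.5787%

(Intermediate values are shown rounded; full precision is carried through to the final answer.)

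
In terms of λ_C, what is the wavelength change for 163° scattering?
1.9563 λ_C

The Compton shift formula is:
Δλ = λ_C(1 - cos θ)

Dividing both sides by λ_C:
Δλ/λ_C = 1 - cos θ

For θ = 163°:
Δλ/λ_C = 1 - cos(163°)
Δλ/λ_C = 1 - -0.9563
Δλ/λ_C = 1.9563

This means the shift is 1.9563 × λ_C = 4.7466 pm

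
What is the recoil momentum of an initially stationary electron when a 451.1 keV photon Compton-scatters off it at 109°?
2.9648e-22 kg·m/s

The electron is initially at rest, so by conservation of momentum:
p⃗_e = p⃗₀ − p⃗'  (incident photon momentum minus scattered photon momentum)

Photon momentum magnitudes (p = h/λ = E/c):
λ₀ = hc/E₀ = 2.7485 pm → p₀ = h/λ₀ = 2.4108e-22 kg·m/s
Δλ = λ_C(1 − cos 109°) = 3.2162 pm
λ' = 5.9647 pm → p' = h/λ' = 1.1109e-22 kg·m/s

The scattered photon makes angle θ = 109° with the incident direction, so by the law of cosines:
|p⃗_e|² = p₀² + p'² − 2p₀p'cos θ
|p⃗_e|² = (2.4108e-22)² + (1.1109e-22)² − 2·2.4108e-22·1.1109e-22·cos(109°)
|p⃗_e| = 2.9648e-22 kg·m/s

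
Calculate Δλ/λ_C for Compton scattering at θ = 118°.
1.4695 λ_C

The Compton shift formula is:
Δλ = λ_C(1 - cos θ)

Dividing both sides by λ_C:
Δλ/λ_C = 1 - cos θ

For θ = 118°:
Δλ/λ_C = 1 - cos(118°)
Δλ/λ_C = 1 - -0.4695
Δλ/λ_C = 1.4695

This means the shift is 1.4695 × λ_C = 3.5654 pm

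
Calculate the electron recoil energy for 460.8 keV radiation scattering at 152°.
290.0051 keV

By energy conservation: K_e = E_initial - E_final

First find the scattered photon energy:
Initial wavelength: λ = hc/E = 2.6906 pm
Compton shift: Δλ = λ_C(1 - cos(152°)) = 4.5686 pm
Final wavelength: λ' = 2.6906 + 4.5686 = 7.2592 pm
Final photon energy: E' = hc/λ' = 170.7949 keV

Electron kinetic energy:
K_e = E - E' = 460.8000 - 170.7949 = 290.0051 keV

(Intermediate values are shown rounded; full precision is carried through to the final answer.)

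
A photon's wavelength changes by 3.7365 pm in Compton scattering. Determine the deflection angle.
122.68°

From the Compton formula Δλ = λ_C(1 - cos θ), we can solve for θ:

cos θ = 1 - Δλ/λ_C

Given:
- Δλ = 3.7365 pm
- λ_C = h/(m_e·c) ≈ 2.42631024 pm

cos θ = 1 - 3.7365/2.42631024
cos θ = 1 - 1.539993
cos θ = -0.539993

θ = arccos(-0.539993)
θ = 122.68°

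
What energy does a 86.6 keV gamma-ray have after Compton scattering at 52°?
81.3043 keV

First convert energy to wavelength:
λ = hc/E, with hc ≈ 1239.842 keV·pm (i.e. 1239.842 eV·nm)

For E = 86.6 keV = 86600 eV:
λ = 1239.842 keV·pm / 86.6 keV
λ = 14.3169 pm

Calculate the Compton shift:
Δλ = λ_C(1 - cos(52°)) = 2.4263 × 0.3843
Δλ = 0.9325 pm

Final wavelength:
λ' = 14.3169 + 0.9325 = 15.2494 pm

Final energy:
E' = hc/λ' = 1239.842 / 15.2494 = 81.3043 keV

(Intermediate values are shown rounded; full precision is carried through to the final answer.)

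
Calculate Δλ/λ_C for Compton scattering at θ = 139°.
1.7547 λ_C

The Compton shift formula is:
Δλ = λ_C(1 - cos θ)

Dividing both sides by λ_C:
Δλ/λ_C = 1 - cos θ

For θ = 139°:
Δλ/λ_C = 1 - cos(139°)
Δλ/λ_C = 1 - -0.7547
Δλ/λ_C = 1.7547

This means the shift is 1.7547 × λ_C = 4.2575 pm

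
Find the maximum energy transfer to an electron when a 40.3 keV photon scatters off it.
5.4905 keV

Maximum energy transfer occurs at θ = 180° (backscattering).

Initial photon: E₀ = 40.3 keV → λ₀ = 30.7653 pm

Maximum Compton shift (at 180°):
Δλ_max = 2λ_C = 2 × 2.4263 = 4.8526 pm

Final wavelength:
λ' = 30.7653 + 4.8526 = 35.6179 pm

Minimum photon energy (maximum energy to electron):
E'_min = hc/λ' = 34.8095 keV

Maximum electron kinetic energy:
K_max = E₀ - E'_min = 40.3000 - 34.8095 = 5.4905 keV

(Intermediate values are shown rounded; full precision is carried through to the final answer.)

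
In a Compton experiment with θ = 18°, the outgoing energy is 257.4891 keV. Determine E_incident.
263.9999 keV

Convert final energy to wavelength (hc ≈ 1239.842 keV·pm):
λ' = hc/E' = 1239.842 / 257.4891 = 4.8151 pm

Calculate the Compton shift:
Δλ = λ_C(1 - cos(18°))
Δλ = 2.4263 × (1 - cos(18°))
Δλ = 0.1188 pm

Initial wavelength:
λ = λ' - Δλ = 4.8151 - 0.1188 = 4.6964 pm

Initial energy:
E = hc/λ = 1239.842 / 4.6964 = 263.9999 keV

(Intermediate values are shown rounded; full precision is carried through to the final answer.)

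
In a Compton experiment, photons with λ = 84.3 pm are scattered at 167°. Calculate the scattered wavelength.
89.0904 pm

Using the Compton scattering formula:
λ' = λ + Δλ = λ + λ_C(1 - cos θ)

Given:
- Initial wavelength λ = 84.3 pm
- Scattering angle θ = 167°
- Compton wavelength λ_C ≈ 2.4263 pm

Calculate the shift:
Δλ = 2.4263 × (1 - cos(167°))
Δλ = 2.4263 × 1.9744
Δλ = 4.7904 pm

Final wavelength:
λ' = 84.3 + 4.7904 = 89.0904 pm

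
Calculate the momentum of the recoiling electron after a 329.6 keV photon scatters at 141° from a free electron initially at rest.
2.4543e-22 kg·m/s

The electron is initially at rest, so by conservation of momentum:
p⃗_e = p⃗₀ − p⃗'  (incident photon momentum minus scattered photon momentum)

Photon momentum magnitudes (p = h/λ = E/c):
λ₀ = hc/E₀ = 3.7617 pm → p₀ = h/λ₀ = 1.7615e-22 kg·m/s
Δλ = λ_C(1 − cos 141°) = 4.3119 pm
λ' = 8.0736 pm → p' = h/λ' = 8.2071e-23 kg·m/s

The scattered photon makes angle θ = 141° with the incident direction, so by the law of cosines:
|p⃗_e|² = p₀² + p'² − 2p₀p'cos θ
|p⃗_e|² = (1.7615e-22)² + (8.2071e-23)² − 2·1.7615e-22·8.2071e-23·cos(141°)
|p⃗_e| = 2.4543e-22 kg·m/s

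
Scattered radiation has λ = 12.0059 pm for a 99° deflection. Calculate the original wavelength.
9.2000 pm

From λ' = λ + Δλ, we have λ = λ' - Δλ

First calculate the Compton shift:
Δλ = λ_C(1 - cos θ)
Δλ = 2.4263 × (1 - cos(99°))
Δλ = 2.4263 × 1.1564
Δλ = 2.8059 pm

Initial wavelength:
λ = λ' - Δλ
λ = 12.0059 - 2.8059
λ = 9.2000 pm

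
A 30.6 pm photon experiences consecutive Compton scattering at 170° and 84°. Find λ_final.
37.5885 pm

Apply Compton shift twice:

First scattering at θ₁ = 170°:
Δλ₁ = λ_C(1 - cos(170°))
Δλ₁ = 2.4263 × 1.9848
Δλ₁ = 4.8158 pm

After first scattering:
λ₁ = 30.6 + 4.8158 = 35.4158 pm

Second scattering at θ₂ = 84°:
Δλ₂ = λ_C(1 - cos(84°))
Δλ₂ = 2.4263 × 0.8955
Δλ₂ = 2.1727 pm

Final wavelength:
λ₂ = 35.4158 + 2.1727 = 37.5885 pm

Total shift: Δλ_total = 4.8158 + 2.1727 = 6.9885 pm

(Intermediate values are shown rounded; full precision is carried through to the final answer.)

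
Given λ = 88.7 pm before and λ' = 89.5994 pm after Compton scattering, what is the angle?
51.00°

First find the wavelength shift:
Δλ = λ' - λ = 89.5994 - 88.7 = 0.8994 pm

Using Δλ = λ_C(1 - cos θ), with λ_C = h/(m_e·c) ≈ 2.42631024 pm:
cos θ = 1 - Δλ/λ_C
cos θ = 1 - 0.8994/2.42631024
cos θ = 0.629314

θ = arccos(0.629314)
θ = 51.00°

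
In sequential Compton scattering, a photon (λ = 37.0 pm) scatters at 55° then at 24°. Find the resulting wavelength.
38.2444 pm

Apply Compton shift twice:

First scattering at θ₁ = 55°:
Δλ₁ = λ_C(1 - cos(55°))
Δλ₁ = 2.4263 × 0.4264
Δλ₁ = 1.0346 pm

After first scattering:
λ₁ = 37.0 + 1.0346 = 38.0346 pm

Second scattering at θ₂ = 24°:
Δλ₂ = λ_C(1 - cos(24°))
Δλ₂ = 2.4263 × 0.0865
Δλ₂ = 0.2098 pm

Final wavelength:
λ₂ = 38.0346 + 0.2098 = 38.2444 pm

Total shift: Δλ_total = 1.0346 + 0.2098 = 1.2444 pm

(Intermediate values are shown rounded; full precision is carried through to the final answer.)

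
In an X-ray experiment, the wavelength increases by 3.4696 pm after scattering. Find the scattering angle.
115.47°

From the Compton formula Δλ = λ_C(1 - cos θ), we can solve for θ:

cos θ = 1 - Δλ/λ_C

Given:
- Δλ = 3.4696 pm
- λ_C = h/(m_e·c) ≈ 2.42631024 pm

cos θ = 1 - 3.4696/2.42631024
cos θ = 1 - 1.429990
cos θ = -0.429990

θ = arccos(-0.429990)
θ = 115.47°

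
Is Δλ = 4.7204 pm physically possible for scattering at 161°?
Yes, consistent

Calculate the expected shift for θ = 161°:

Δλ_expected = λ_C(1 - cos(161°))
Δλ_expected = 2.4263 × (1 - cos(161°))
Δλ_expected = 2.4263 × 1.9455
Δλ_expected = 4.7204 pm

Given shift: 4.7204 pm
Expected shift: 4.7204 pm
Difference: 0.0000 pm

The values match. This is consistent with Compton scattering at the stated angle.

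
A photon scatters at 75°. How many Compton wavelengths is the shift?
0.7412 λ_C

The Compton shift formula is:
Δλ = λ_C(1 - cos θ)

Dividing both sides by λ_C:
Δλ/λ_C = 1 - cos θ

For θ = 75°:
Δλ/λ_C = 1 - cos(75°)
Δλ/λ_C = 1 - 0.2588
Δλ/λ_C = 0.7412

This means the shift is 0.7412 × λ_C = 1.7983 pm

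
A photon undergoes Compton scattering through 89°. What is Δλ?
2.3840 pm

Using the Compton scattering formula:
Δλ = λ_C(1 - cos θ)

where λ_C = h/(m_e·c) ≈ 2.4263 pm is the Compton wavelength of an electron.

For θ = 89°:
cos(89°) = 0.0175
1 - cos(89°) = 0.9825

Δλ = 2.4263 × 0.9825
Δλ = 2.3840 pm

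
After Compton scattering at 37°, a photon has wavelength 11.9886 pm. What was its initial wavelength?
11.5000 pm

From λ' = λ + Δλ, we have λ = λ' - Δλ

First calculate the Compton shift:
Δλ = λ_C(1 - cos θ)
Δλ = 2.4263 × (1 - cos(37°))
Δλ = 2.4263 × 0.2014
Δλ = 0.4886 pm

Initial wavelength:
λ = λ' - Δλ
λ = 11.9886 - 0.4886
λ = 11.5000 pm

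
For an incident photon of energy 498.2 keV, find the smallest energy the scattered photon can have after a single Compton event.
168.8867 keV (at θ = 180°)

The scattered photon has minimum energy when its wavelength is maximum, i.e., when the Compton shift Δλ = λ_C(1 − cos θ) is maximum. This occurs at θ = 180° (backscattering), giving Δλ_max = 2λ_C = 4.8526 pm.

Initial wavelength: λ₀ = hc/E₀ = 2.4886 pm
Maximum final wavelength: λ'_max = λ₀ + 2λ_C = 2.4886 + 4.8526 = 7.3413 pm
Minimum final energy: E'_min = hc/λ'_max = 168.8867 keV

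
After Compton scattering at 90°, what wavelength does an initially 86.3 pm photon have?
88.7263 pm

Using the Compton formula: λ' = λ + λ_C(1 − cos θ)

For θ = 90°, cos θ = 0 (exact) = 0.0000, so:
1 − cos 90° = 1 − (0) = 1.0000

Δλ = λ_C × 1.0000 = 2.4263 × 1.0000 = 2.4263 pm

λ' = 86.3 + 2.4263 = 88.7263 pm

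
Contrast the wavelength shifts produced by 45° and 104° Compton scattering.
104° produces the larger shift by a factor of 4.240

Calculate both shifts using Δλ = λ_C(1 - cos θ):

For θ₁ = 45°:
Δλ₁ = 2.4263 × (1 - cos(45°))
Δλ₁ = 2.4263 × 0.2929
Δλ₁ = 0.7106 pm

For θ₂ = 104°:
Δλ₂ = 2.4263 × (1 - cos(104°))
Δλ₂ = 2.4263 × 1.2419
Δλ₂ = 3.0133 pm

The 104° angle produces the larger shift.
Ratio: 3.0133/0.7106 = 4.240

(Intermediate values are shown rounded; full precision is carried through to the final answer.)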